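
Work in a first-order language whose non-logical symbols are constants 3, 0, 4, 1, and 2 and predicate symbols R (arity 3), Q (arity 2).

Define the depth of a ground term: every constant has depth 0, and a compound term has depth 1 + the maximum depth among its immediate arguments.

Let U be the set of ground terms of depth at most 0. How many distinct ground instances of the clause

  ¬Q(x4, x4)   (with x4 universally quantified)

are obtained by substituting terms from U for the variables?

5

Ground terms of depth ≤ 0:
  With no function symbols every ground term is a constant, so there are exactly 5 ground terms at every depth bound.
  N_0 = 5
  Explicitly: 3, 0, 4, 1, 2.
So there are 5 ground terms available for substitution.
The variable x4 ranges independently over the available ground terms, and distinct assignments produce distinct instances.
Number of ground instances = 5.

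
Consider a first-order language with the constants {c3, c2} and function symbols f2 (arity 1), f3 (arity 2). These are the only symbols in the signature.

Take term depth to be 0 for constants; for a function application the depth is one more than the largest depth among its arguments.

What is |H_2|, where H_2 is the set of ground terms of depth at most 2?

Count level by level. With function symbols f2/1, f3/2, the terms of depth ≤ k are the 2 constants together with each function applied to depth-≤(k−1) tuples, so N_k = 2 + N_{k-1} + N_{k-1}^2.
N_0 = 2
N_1 = 2 + 2 + 2^2 = 8
N_2 = 2 + 8 + 8^2 = 74

74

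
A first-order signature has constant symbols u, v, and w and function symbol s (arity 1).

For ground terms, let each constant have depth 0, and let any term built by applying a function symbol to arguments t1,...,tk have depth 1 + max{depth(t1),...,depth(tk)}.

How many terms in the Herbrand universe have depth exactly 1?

Let N_k count ground terms of depth at most k. Each non-constant term of depth ≤ k is some function symbol applied to depth-≤(k−1) arguments, giving N_k = 3 + N_{k-1}.
N_0 = 3
N_1 = 3 + 3 = 6
Terms of depth exactly 1: N_1 − N_0 = 6 − 3 = 3.

3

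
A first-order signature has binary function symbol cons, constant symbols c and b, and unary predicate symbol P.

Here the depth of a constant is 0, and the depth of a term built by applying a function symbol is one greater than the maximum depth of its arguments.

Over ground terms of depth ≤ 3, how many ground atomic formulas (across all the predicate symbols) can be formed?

First count ground terms of depth ≤ 3.
If N_k denotes the number of depth-≤k ground terms, the 2 constants give N_0 = 2, and each function symbol of arity r contributes N_{k-1}^r new terms at level k: N_k = 2 + N_{k-1}^2.
N_0 = 2
N_1 = 2 + 2^2 = 6
N_2 = 2 + 6^2 = 38
N_3 = 2 + 38^2 = 1446
So |H| = 1446.
Ground atoms are formed by filling each argument slot of a predicate with a term from H, so an r-ary predicate gives |H|^r atoms:
  P: 1446
Total ground atoms: 1446.

1446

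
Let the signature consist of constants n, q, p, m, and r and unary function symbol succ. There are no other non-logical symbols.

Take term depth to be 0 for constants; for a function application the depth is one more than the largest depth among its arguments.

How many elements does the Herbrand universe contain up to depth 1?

10

Count level by level. With function symbols succ/1, the terms of depth ≤ k are the 5 constants together with each function applied to depth-≤(k−1) tuples, so N_k = 5 + N_{k-1}.
N_0 = 5
N_1 = 5 + 5 = 10
Explicitly: n, q, p, m, r, succ(n), succ(q), succ(p), succ(m), succ(r).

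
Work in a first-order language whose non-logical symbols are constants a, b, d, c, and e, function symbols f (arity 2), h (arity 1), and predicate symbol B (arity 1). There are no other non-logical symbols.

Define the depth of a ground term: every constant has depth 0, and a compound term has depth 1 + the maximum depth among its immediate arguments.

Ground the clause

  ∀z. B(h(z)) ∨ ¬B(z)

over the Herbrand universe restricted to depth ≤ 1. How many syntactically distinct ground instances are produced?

Ground terms of depth ≤ 1:
  Let N_k = |{terms of depth ≤ k}|. Then N_0 = 5 and N_k = 5 + N_{k-1}^2 + N_{k-1} for k ≥ 1 (one summand per function symbol, arity giving the exponent).
  N_0 = 5
  N_1 = 5 + 5^2 + 5 = 35
So there are 35 ground terms available for substitution.
There is 1 variable to instantiate (z),  occurring in at least one literal, so different choices give different ground instances.
Number of ground instances = 35.

35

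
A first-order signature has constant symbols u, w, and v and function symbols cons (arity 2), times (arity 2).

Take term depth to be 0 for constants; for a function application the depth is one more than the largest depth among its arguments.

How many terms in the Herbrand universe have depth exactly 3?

1565568

Count level by level. With function symbols cons/2, times/2, the terms of depth ≤ k are the 3 constants together with each function applied to depth-≤(k−1) tuples, so N_k = 3 + N_{k-1}^2 + N_{k-1}^2.
N_0 = 3
N_1 = 3 + 3^2 + 3^2 = 21
N_2 = 3 + 21^2 + 21^2 = 885
N_3 = 3 + 885^2 + 885^2 = 1566453
Terms of depth exactly 3: N_3 − N_2 = 1566453 − 885 = 1565568.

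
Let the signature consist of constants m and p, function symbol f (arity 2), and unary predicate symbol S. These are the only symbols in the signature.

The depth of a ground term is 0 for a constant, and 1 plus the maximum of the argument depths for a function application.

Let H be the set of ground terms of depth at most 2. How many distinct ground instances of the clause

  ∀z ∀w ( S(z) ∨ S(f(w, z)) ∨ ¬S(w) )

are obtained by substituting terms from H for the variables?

1444

Ground terms of depth ≤ 2:
  Write N_k for the number of ground terms of depth ≤ k. A term of depth ≤ k is either a constant or a function symbol applied to arguments of depth ≤ k−1, so N_k = 2 + N_{k-1}^2.
  N_0 = 2
  N_1 = 2 + 2^2 = 6
  N_2 = 2 + 6^2 = 38
So there are 38 ground terms available for substitution.
The body mentions every one of the 2 quantified variables; since ground terms form a free algebra, no two substitutions collapse to the same formula.
Number of ground instances = 38^2 = 1444.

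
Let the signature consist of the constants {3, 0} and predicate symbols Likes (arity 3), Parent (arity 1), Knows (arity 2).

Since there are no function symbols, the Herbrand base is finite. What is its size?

14

With no function symbols, the Herbrand universe is just the 2 constants.
Ground atoms per predicate: Likes: 2^3 = 8, Parent: 2, Knows: 2^2 = 4.
Herbrand base size = 8 + 2 + 4 = 14.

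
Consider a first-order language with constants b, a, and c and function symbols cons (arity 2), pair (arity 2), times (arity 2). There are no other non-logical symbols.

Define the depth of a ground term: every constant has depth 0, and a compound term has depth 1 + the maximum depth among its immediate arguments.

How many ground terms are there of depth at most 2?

2703

Let N_k count ground terms of depth at most k. Each non-constant term of depth ≤ k is some function symbol applied to depth-≤(k−1) arguments, giving N_k = 3 + N_{k-1}^2 + N_{k-1}^2 + N_{k-1}^2.
N_0 = 3
N_1 = 3 + 3^2 + 3^2 + 3^2 = 30
N_2 = 3 + 30^2 + 30^2 + 30^2 = 2703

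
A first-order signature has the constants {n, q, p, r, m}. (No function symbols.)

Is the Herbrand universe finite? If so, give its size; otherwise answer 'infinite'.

5

There are no function symbols, so every ground term is one of the 5 constants.
The Herbrand universe is {n, q, p, r, m}, which is finite with 5 elements.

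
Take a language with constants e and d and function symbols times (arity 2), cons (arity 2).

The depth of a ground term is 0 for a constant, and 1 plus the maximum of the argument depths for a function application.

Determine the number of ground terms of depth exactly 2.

Let N_k count ground terms of depth at most k. Each non-constant term of depth ≤ k is some function symbol applied to depth-≤(k−1) arguments, giving N_k = 2 + N_{k-1}^2 + N_{k-1}^2.
N_0 = 2
N_1 = 2 + 2^2 + 2^2 = 10
N_2 = 2 + 10^2 + 10^2 = 202
Terms of depth exactly 2: N_2 − N_1 = 202 − 10 = 192.

192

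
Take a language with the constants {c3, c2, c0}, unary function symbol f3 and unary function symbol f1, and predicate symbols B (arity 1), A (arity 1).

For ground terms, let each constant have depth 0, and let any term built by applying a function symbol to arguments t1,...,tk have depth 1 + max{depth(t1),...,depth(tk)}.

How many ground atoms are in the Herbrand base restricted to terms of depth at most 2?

42

First count ground terms of depth ≤ 2.
Count level by level. With function symbols f3/1, f1/1, the terms of depth ≤ k are the 3 constants together with each function applied to depth-≤(k−1) tuples, so N_k = 3 + N_{k-1} + N_{k-1}.
N_0 = 3
N_1 = 3 + 3 + 3 = 9
N_2 = 3 + 9 + 9 = 21
So |H| = 21.
A ground atom is a predicate applied to a tuple of terms from H, so the count is the sum over predicates of |H|^arity:
  B: 21;  A: 21
Total ground atoms: 21 + 21 = 42.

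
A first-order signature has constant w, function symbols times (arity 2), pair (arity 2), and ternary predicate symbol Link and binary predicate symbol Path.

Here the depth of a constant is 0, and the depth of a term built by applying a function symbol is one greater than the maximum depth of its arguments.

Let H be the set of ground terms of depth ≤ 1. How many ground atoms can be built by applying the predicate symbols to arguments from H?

36

First count ground terms of depth ≤ 1.
Count level by level. With function symbols times/2, pair/2, the terms of depth ≤ k are the 1 constant together with each function applied to depth-≤(k−1) tuples, so N_k = 1 + N_{k-1}^2 + N_{k-1}^2.
N_0 = 1
N_1 = 1 + 1^2 + 1^2 = 3
Explicitly: w, times(w, w), pair(w, w).
So |H| = 3.
Ground atoms are formed by filling each argument slot of a predicate with a term from H, so an r-ary predicate gives |H|^r atoms:
  Link: 3^3 = 27;  Path: 3^2 = 9
Total ground atoms: 27 + 9 = 36.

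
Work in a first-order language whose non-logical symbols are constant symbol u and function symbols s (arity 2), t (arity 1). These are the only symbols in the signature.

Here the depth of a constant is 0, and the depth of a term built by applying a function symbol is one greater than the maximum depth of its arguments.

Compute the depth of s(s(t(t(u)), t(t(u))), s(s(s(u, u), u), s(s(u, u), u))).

4

depth(t(u)) = 1 + depth(u) = 1 + 0 = 1
depth(t(t(u))) = 1 + depth(t(u)) = 1 + 1 = 2
depth(s(t(t(u)), t(t(u)))) = 1 + max(2, 2) = 3
depth(s(u, u)) = 1 + max(0, 0) = 1
depth(s(s(u, u), u)) = 1 + max(1, 0) = 2
depth(s(s(s(u, u), u), s(s(u, u), u))) = 1 + max(2, 2) = 3
depth(s(s(t(t(u)), t(t(u))), s(s(s(u, u), u), s(s(u, u), u)))) = 1 + max(3, 3) = 4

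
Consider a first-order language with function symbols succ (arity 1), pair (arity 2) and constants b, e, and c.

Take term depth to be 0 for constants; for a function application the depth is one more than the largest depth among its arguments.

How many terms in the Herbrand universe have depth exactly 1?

Let N_k count ground terms of depth at most k. Each non-constant term of depth ≤ k is some function symbol applied to depth-≤(k−1) arguments, giving N_k = 3 + N_{k-1} + N_{k-1}^2.
N_0 = 3
N_1 = 3 + 3 + 3^2 = 15
Terms of depth exactly 1: N_1 − N_0 = 15 − 3 = 12.

12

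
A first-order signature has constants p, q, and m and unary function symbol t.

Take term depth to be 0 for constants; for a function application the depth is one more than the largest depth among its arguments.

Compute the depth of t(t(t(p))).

3

depth(t(p)) = 1 + depth(p) = 1 + 0 = 1
depth(t(t(p))) = 1 + depth(t(p)) = 1 + 1 = 2
depth(t(t(t(p)))) = 1 + depth(t(t(p))) = 1 + 2 = 3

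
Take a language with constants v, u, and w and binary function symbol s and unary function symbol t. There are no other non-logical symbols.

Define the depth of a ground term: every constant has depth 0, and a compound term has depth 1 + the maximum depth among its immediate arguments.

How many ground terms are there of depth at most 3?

59295

Count level by level. With function symbols s/2, t/1, the terms of depth ≤ k are the 3 constants together with each function applied to depth-≤(k−1) tuples, so N_k = 3 + N_{k-1}^2 + N_{k-1}.
N_0 = 3
N_1 = 3 + 3^2 + 3 = 15
N_2 = 3 + 15^2 + 15 = 243
N_3 = 3 + 243^2 + 243 = 59295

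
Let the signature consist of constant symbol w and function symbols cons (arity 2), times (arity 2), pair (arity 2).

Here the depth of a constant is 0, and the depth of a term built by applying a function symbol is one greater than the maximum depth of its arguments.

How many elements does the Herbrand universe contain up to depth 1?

4

Count level by level. With function symbols cons/2, times/2, pair/2, the terms of depth ≤ k are the 1 constant together with each function applied to depth-≤(k−1) tuples, so N_k = 1 + N_{k-1}^2 + N_{k-1}^2 + N_{k-1}^2.
N_0 = 1
N_1 = 1 + 1^2 + 1^2 + 1^2 = 4
Explicitly: w, cons(w, w), times(w, w), pair(w, w).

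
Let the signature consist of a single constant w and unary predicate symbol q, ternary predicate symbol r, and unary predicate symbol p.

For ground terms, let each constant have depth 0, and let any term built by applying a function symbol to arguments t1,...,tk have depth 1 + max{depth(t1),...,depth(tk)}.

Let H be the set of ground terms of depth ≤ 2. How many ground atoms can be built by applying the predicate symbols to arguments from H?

3

First count ground terms of depth ≤ 2.
With no function symbols every ground term is a constant, so there is exactly 1 ground term at every depth bound.
N_0 = 1
N_1 = 1
N_2 = 1
Explicitly: w.
So |H| = 1.
A ground atom is a predicate applied to a tuple of terms from H, so the count is the sum over predicates of |H|^arity:
  q: 1;  r: 1^3 = 1;  p: 1
Total ground atoms: 1 + 1 + 1 = 3.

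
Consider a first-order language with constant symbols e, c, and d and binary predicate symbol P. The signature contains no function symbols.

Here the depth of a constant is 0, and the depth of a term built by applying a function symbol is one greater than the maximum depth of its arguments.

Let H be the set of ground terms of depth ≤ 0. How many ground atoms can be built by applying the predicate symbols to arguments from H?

First count ground terms of depth ≤ 0.
With no function symbols every ground term is a constant, so there are exactly 3 ground terms at every depth bound.
N_0 = 3
Explicitly: e, c, d.
So |H| = 3.
Ground atoms are formed by filling each argument slot of a predicate with a term from H, so an r-ary predicate gives |H|^r atoms:
  P: 3^2 = 9
Total ground atoms: 9.

9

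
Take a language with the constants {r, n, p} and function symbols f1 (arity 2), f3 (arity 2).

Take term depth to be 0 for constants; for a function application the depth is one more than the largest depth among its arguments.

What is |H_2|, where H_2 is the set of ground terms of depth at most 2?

885

Let N_k = |{terms of depth ≤ k}|. Then N_0 = 3 and N_k = 3 + N_{k-1}^2 + N_{k-1}^2 for k ≥ 1 (one summand per function symbol, arity giving the exponent).
N_0 = 3
N_1 = 3 + 3^2 + 3^2 = 21
N_2 = 3 + 21^2 + 21^2 = 885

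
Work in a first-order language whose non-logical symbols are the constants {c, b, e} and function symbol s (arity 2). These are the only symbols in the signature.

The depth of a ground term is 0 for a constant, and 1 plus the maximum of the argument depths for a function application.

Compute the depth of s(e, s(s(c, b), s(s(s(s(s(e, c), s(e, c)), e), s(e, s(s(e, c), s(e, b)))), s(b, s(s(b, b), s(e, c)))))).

7

depth(s(c, b)) = 1 + max(0, 0) = 1
depth(s(e, c)) = 1 + max(0, 0) = 1
depth(s(s(e, c), s(e, c))) = 1 + max(1, 1) = 2
depth(s(s(s(e, c), s(e, c)), e)) = 1 + max(2, 0) = 3
depth(s(e, b)) = 1 + max(0, 0) = 1
depth(s(s(e, c), s(e, b))) = 1 + max(1, 1) = 2
depth(s(e, s(s(e, c), s(e, b)))) = 1 + max(0, 2) = 3
depth(s(s(s(s(e, c), s(e, c)), e), s(e, s(s(e, c), s(e, b))))) = 1 + max(3, 3) = 4
depth(s(b, b)) = 1 + max(0, 0) = 1
depth(s(s(b, b), s(e, c))) = 1 + max(1, 1) = 2
depth(s(b, s(s(b, b), s(e, c)))) = 1 + max(0, 2) = 3
depth(s(s(s(s(s(e, c), s(e, c)), e), s(e, s(s(e, c), s(e, b)))), s(b, s(s(b, b), s(e, c))))) = 1 + max(4, 3) = 5
depth(s(s(c, b), s(s(s(s(s(e, c), s(e, c)), e), s(e, s(s(e, c), s(e, b)))), s(b, s(s(b, b), s(e, c)))))) = 1 + max(1, 5) = 6
depth(s(e, s(s(c, b), s(s(s(s(s(e, c), s(e, c)), e), s(e, s(s(e, c), s(e, b)))), s(b, s(s(b, b), s(e, c))))))) = 1 + max(0, 6) = 7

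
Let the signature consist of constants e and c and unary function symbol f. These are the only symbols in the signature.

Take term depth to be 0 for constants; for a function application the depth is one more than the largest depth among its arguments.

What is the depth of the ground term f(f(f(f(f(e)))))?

depth(f(e)) = 1 + depth(e) = 1 + 0 = 1
depth(f(f(e))) = 1 + depth(f(e)) = 1 + 1 = 2
depth(f(f(f(e)))) = 1 + depth(f(f(e))) = 1 + 2 = 3
depth(f(f(f(f(e))))) = 1 + depth(f(f(f(e)))) = 1 + 3 = 4
depth(f(f(f(f(f(e)))))) = 1 + depth(f(f(f(f(e))))) = 1 + 4 = 5

5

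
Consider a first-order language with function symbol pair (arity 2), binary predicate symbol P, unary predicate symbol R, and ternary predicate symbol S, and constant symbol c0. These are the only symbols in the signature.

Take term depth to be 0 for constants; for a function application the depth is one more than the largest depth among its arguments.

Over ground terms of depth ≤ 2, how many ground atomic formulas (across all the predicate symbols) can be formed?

First count ground terms of depth ≤ 2.
Count level by level. With function symbols pair/2, the terms of depth ≤ k are the 1 constant together with each function applied to depth-≤(k−1) tuples, so N_k = 1 + N_{k-1}^2.
N_0 = 1
N_1 = 1 + 1^2 = 2
N_2 = 1 + 2^2 = 5
Explicitly: c0, pair(c0, c0), pair(c0, pair(c0, c0)), pair(pair(c0, c0), c0), pair(pair(c0, c0), pair(c0, c0)).
So |H| = 5.
Each predicate of arity r yields |H|^r ground atoms (one per choice of an r-tuple from H):
  P: 5^2 = 25;  R: 5;  S: 5^3 = 125
Total ground atoms: 25 + 5 + 125 = 155.

155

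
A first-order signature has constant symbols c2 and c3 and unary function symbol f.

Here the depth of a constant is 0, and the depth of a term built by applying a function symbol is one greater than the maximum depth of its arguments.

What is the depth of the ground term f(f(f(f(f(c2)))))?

5

depth(f(c2)) = 1 + depth(c2) = 1 + 0 = 1
depth(f(f(c2))) = 1 + depth(f(c2)) = 1 + 1 = 2
depth(f(f(f(c2)))) = 1 + depth(f(f(c2))) = 1 + 2 = 3
depth(f(f(f(f(c2))))) = 1 + depth(f(f(f(c2)))) = 1 + 3 = 4
depth(f(f(f(f(f(c2)))))) = 1 + depth(f(f(f(f(c2))))) = 1 + 4 = 5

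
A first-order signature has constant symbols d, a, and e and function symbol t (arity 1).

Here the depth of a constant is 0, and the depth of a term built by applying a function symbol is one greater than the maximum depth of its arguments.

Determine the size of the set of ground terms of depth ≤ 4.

15

Let N_k count ground terms of depth at most k. Each non-constant term of depth ≤ k is some function symbol applied to depth-≤(k−1) arguments, giving N_k = 3 + N_{k-1}.
N_0 = 3
N_1 = 3 + 3 = 6
N_2 = 3 + 6 = 9
N_3 = 3 + 9 = 12
N_4 = 3 + 12 = 15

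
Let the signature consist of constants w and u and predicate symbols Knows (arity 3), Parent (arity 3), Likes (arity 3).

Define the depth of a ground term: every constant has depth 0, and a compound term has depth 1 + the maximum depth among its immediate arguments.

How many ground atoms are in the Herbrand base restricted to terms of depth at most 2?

24

First count ground terms of depth ≤ 2.
With no function symbols every ground term is a constant, so there are exactly 2 ground terms at every depth bound.
N_0 = 2
N_1 = 2
N_2 = 2
Explicitly: w, u.
So |H| = 2.
Each predicate of arity r yields |H|^r ground atoms (one per choice of an r-tuple from H):
  Knows: 2^3 = 8;  Parent: 2^3 = 8;  Likes: 2^3 = 8
Total ground atoms: 8 + 8 + 8 = 24.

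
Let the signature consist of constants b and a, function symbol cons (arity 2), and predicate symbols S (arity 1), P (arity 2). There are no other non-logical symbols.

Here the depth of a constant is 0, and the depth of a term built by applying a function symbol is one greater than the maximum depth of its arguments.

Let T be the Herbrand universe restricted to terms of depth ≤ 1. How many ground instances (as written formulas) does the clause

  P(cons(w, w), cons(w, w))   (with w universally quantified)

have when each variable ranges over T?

6

Ground terms of depth ≤ 1:
  Count level by level. With function symbols cons/2, the terms of depth ≤ k are the 2 constants together with each function applied to depth-≤(k−1) tuples, so N_k = 2 + N_{k-1}^2.
  N_0 = 2
  N_1 = 2 + 2^2 = 6
So there are 6 ground terms available for substitution.
The body mentions the single quantified variable w; since ground terms form a free algebra, no two substitutions collapse to the same formula.
Number of ground instances = 6.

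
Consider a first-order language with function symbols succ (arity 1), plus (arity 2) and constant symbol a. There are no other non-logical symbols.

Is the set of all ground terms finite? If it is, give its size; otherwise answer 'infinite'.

The signature has at least one function symbol (succ, arity 1) and at least one constant (a).
Iterating succ gives infinitely many distinct ground terms: a, succ(a), succ(succ(a)), ...
So the Herbrand universe is infinite.

infinite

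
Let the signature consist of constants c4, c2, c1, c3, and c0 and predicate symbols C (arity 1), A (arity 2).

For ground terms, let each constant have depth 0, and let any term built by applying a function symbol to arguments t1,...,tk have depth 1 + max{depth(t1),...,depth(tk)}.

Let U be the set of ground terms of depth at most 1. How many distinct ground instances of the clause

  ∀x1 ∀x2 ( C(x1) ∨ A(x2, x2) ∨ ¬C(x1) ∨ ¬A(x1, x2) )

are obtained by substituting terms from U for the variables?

Ground terms of depth ≤ 1:
  With no function symbols every ground term is a constant, so there are exactly 5 ground terms at every depth bound.
  N_0 = 5
  N_1 = 5
So there are 5 ground terms available for substitution.
The clause has 2 distinct variables (x1, x2), each appearing in the body. In the free term algebra distinct substitutions yield syntactically distinct ground instances.
Number of ground instances = 5^2 = 25.

25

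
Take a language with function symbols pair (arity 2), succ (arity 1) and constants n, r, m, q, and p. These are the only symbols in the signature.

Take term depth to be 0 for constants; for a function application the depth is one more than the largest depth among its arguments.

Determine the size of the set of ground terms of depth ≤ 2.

Count level by level. With function symbols pair/2, succ/1, the terms of depth ≤ k are the 5 constants together with each function applied to depth-≤(k−1) tuples, so N_k = 5 + N_{k-1}^2 + N_{k-1}.
N_0 = 5
N_1 = 5 + 5^2 + 5 = 35
N_2 = 5 + 35^2 + 35 = 1265

1265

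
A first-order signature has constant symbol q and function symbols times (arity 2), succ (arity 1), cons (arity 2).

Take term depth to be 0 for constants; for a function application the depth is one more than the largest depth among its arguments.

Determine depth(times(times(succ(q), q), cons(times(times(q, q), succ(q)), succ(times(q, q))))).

depth(succ(q)) = 1 + depth(q) = 1 + 0 = 1
depth(times(succ(q), q)) = 1 + max(1, 0) = 2
depth(times(q, q)) = 1 + max(0, 0) = 1
depth(times(times(q, q), succ(q))) = 1 + max(1, 1) = 2
depth(succ(times(q, q))) = 1 + depth(times(q, q)) = 1 + 1 = 2
depth(cons(times(times(q, q), succ(q)), succ(times(q, q)))) = 1 + max(2, 2) = 3
depth(times(times(succ(q), q), cons(times(times(q, q), succ(q)), succ(times(q, q))))) = 1 + max(2, 3) = 4

4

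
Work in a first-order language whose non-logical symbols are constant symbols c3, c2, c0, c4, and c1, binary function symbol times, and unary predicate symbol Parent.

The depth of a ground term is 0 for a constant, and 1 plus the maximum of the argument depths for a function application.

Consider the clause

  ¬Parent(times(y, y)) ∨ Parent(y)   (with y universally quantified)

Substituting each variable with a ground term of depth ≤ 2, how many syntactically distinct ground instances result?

Ground terms of depth ≤ 2:
  Let N_k count ground terms of depth at most k. Each non-constant term of depth ≤ k is some function symbol applied to depth-≤(k−1) arguments, giving N_k = 5 + N_{k-1}^2.
  N_0 = 5
  N_1 = 5 + 5^2 = 30
  N_2 = 5 + 30^2 = 905
So there are 905 ground terms available for substitution.
There is 1 variable to instantiate (y),  occurring in at least one literal, so different choices give different ground instances.
Number of ground instances = 905.

905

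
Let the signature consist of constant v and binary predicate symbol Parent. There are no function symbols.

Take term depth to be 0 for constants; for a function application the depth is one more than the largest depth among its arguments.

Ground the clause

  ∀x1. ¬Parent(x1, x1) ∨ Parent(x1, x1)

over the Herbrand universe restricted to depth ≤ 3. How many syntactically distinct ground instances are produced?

Ground terms of depth ≤ 3:
  With no function symbols every ground term is a constant, so there is exactly 1 ground term at every depth bound.
  N_0 = 1
  N_1 = 1
  N_2 = 1
  N_3 = 1
So there is exactly 1 ground term available for substitution.
The body mentions the single quantified variable x1; since ground terms form a free algebra, no two substitutions collapse to the same formula.
Number of ground instances = 1.

1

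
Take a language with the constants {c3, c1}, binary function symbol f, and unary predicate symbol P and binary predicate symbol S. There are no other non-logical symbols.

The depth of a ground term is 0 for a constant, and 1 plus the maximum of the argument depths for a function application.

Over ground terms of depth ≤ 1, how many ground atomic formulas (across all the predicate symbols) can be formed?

42

First count ground terms of depth ≤ 1.
Let N_k count ground terms of depth at most k. Each non-constant term of depth ≤ k is some function symbol applied to depth-≤(k−1) arguments, giving N_k = 2 + N_{k-1}^2.
N_0 = 2
N_1 = 2 + 2^2 = 6
Explicitly: c3, c1, f(c3, c3), f(c3, c1), f(c1, c3), f(c1, c1).
So |H| = 6.
For each predicate symbol, the number of ground atoms is |H| raised to its arity; summing:
  P: 6;  S: 6^2 = 36
Total ground atoms: 6 + 36 = 42.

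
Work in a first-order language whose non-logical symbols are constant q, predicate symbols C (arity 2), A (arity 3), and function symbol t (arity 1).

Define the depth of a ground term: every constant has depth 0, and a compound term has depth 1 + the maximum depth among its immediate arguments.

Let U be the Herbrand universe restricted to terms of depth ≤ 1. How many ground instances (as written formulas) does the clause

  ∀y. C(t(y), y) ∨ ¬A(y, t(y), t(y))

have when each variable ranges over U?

Ground terms of depth ≤ 1:
  If N_k denotes the number of depth-≤k ground terms, the 1 constant gives N_0 = 1, and each function symbol of arity r contributes N_{k-1}^r new terms at level k: N_k = 1 + N_{k-1}.
  N_0 = 1
  N_1 = 1 + 1 = 2
So there are 2 ground terms available for substitution.
The clause has 1 distinct variable (y), which appears in the body. In the free term algebra distinct substitutions yield syntactically distinct ground instances.
Number of ground instances = 2.

2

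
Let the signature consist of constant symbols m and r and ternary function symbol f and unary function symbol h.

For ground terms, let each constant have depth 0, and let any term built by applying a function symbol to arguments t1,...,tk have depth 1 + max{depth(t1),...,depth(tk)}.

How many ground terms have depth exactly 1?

10

If N_k denotes the number of depth-≤k ground terms, the 2 constants give N_0 = 2, and each function symbol of arity r contributes N_{k-1}^r new terms at level k: N_k = 2 + N_{k-1}^3 + N_{k-1}.
N_0 = 2
N_1 = 2 + 2^3 + 2 = 12
Terms of depth exactly 1: N_1 − N_0 = 12 − 2 = 10.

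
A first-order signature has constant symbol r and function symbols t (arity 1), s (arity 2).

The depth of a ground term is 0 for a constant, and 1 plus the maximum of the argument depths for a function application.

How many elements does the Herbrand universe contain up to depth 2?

If N_k denotes the number of depth-≤k ground terms, the 1 constant gives N_0 = 1, and each function symbol of arity r contributes N_{k-1}^r new terms at level k: N_k = 1 + N_{k-1} + N_{k-1}^2.
N_0 = 1
N_1 = 1 + 1 + 1^2 = 3
N_2 = 1 + 3 + 3^2 = 13

13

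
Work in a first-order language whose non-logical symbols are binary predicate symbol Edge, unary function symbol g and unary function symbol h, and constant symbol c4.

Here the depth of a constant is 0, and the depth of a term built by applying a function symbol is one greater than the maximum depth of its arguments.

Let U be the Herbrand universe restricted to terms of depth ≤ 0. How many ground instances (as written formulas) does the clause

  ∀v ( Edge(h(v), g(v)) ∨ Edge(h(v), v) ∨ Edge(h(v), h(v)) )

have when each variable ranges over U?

Ground terms of depth ≤ 0:
  If N_k denotes the number of depth-≤k ground terms, the 1 constant gives N_0 = 1, and each function symbol of arity r contributes N_{k-1}^r new terms at level k: N_k = 1 + N_{k-1} + N_{k-1}.
  N_0 = 1
  Explicitly: c4.
So there is exactly 1 ground term available for substitution.
The variable v ranges independently over the available ground terms, and distinct assignments produce distinct instances.
Number of ground instances = 1.

1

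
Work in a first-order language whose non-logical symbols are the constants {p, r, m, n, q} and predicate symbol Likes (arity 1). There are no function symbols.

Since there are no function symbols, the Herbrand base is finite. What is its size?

With no function symbols, the Herbrand universe is just the 5 constants.
Ground atoms per predicate: Likes: 5.
Herbrand base size = 5 = 5.

5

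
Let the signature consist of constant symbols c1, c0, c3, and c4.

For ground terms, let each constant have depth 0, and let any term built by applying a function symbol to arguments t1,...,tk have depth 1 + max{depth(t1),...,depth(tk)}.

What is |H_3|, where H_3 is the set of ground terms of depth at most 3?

4

With no function symbols every ground term is a constant, so there are exactly 4 ground terms at every depth bound.
N_0 = 4
N_1 = 4
N_2 = 4
N_3 = 4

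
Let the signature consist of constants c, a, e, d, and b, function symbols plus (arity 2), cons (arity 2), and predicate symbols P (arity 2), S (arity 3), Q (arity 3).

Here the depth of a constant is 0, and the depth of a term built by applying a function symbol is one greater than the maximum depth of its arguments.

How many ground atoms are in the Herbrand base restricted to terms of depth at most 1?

335775

First count ground terms of depth ≤ 1.
Let N_k = |{terms of depth ≤ k}|. Then N_0 = 5 and N_k = 5 + N_{k-1}^2 + N_{k-1}^2 for k ≥ 1 (one summand per function symbol, arity giving the exponent).
N_0 = 5
N_1 = 5 + 5^2 + 5^2 = 55
So |H| = 55.
Ground atoms are formed by filling each argument slot of a predicate with a term from H, so an r-ary predicate gives |H|^r atoms:
  P: 55^2 = 3025;  S: 55^3 = 166375;  Q: 55^3 = 166375
Total ground atoms: 3025 + 166375 + 166375 = 335775.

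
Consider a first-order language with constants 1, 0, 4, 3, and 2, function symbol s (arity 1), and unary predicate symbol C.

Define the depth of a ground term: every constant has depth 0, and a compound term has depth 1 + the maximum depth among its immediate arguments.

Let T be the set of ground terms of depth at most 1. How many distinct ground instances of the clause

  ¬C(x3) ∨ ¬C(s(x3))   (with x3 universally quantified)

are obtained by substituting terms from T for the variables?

Ground terms of depth ≤ 1:
  Count level by level. With function symbols s/1, the terms of depth ≤ k are the 5 constants together with each function applied to depth-≤(k−1) tuples, so N_k = 5 + N_{k-1}.
  N_0 = 5
  N_1 = 5 + 5 = 10
  Explicitly: 1, 0, 4, 3, 2, s(1), s(0), s(4), s(3), s(2).
So there are 10 ground terms available for substitution.
The clause has 1 distinct variable (x3), which appears in the body. In the free term algebra distinct substitutions yield syntactically distinct ground instances.
Number of ground instances = 10.

10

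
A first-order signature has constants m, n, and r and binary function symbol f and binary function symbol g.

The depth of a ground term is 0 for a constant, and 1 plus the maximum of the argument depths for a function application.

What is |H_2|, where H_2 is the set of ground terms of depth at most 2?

885

Write N_k for the number of ground terms of depth ≤ k. A term of depth ≤ k is either a constant or a function symbol applied to arguments of depth ≤ k−1, so N_k = 3 + N_{k-1}^2 + N_{k-1}^2.
N_0 = 3
N_1 = 3 + 3^2 + 3^2 = 21
N_2 = 3 + 21^2 + 21^2 = 885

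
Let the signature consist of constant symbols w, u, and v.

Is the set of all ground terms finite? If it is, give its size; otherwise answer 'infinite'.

3

There are no function symbols, so every ground term is one of the 3 constants.
The Herbrand universe is {w, u, v}, which is finite with 3 elements.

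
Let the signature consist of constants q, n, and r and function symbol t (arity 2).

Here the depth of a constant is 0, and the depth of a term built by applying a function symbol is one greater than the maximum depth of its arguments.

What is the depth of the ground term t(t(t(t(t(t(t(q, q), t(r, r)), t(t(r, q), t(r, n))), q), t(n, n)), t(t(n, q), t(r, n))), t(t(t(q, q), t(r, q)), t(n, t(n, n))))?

7

depth(t(q, q)) = 1 + max(0, 0) = 1
depth(t(r, r)) = 1 + max(0, 0) = 1
depth(t(t(q, q), t(r, r))) = 1 + max(1, 1) = 2
depth(t(r, q)) = 1 + max(0, 0) = 1
depth(t(r, n)) = 1 + max(0, 0) = 1
depth(t(t(r, q), t(r, n))) = 1 + max(1, 1) = 2
depth(t(t(t(q, q), t(r, r)), t(t(r, q), t(r, n)))) = 1 + max(2, 2) = 3
depth(t(t(t(t(q, q), t(r, r)), t(t(r, q), t(r, n))), q)) = 1 + max(3, 0) = 4
depth(t(n, n)) = 1 + max(0, 0) = 1
depth(t(t(t(t(t(q, q), t(r, r)), t(t(r, q), t(r, n))), q), t(n, n))) = 1 + max(4, 1) = 5
depth(t(n, q)) = 1 + max(0, 0) = 1
depth(t(t(n, q), t(r, n))) = 1 + max(1, 1) = 2
depth(t(t(t(t(t(t(q, q), t(r, r)), t(t(r, q), t(r, n))), q), t(n, n)), t(t(n, q), t(r, n)))) = 1 + max(5, 2) = 6
depth(t(t(q, q), t(r, q))) = 1 + max(1, 1) = 2
depth(t(n, t(n, n))) = 1 + max(0, 1) = 2
depth(t(t(t(q, q), t(r, q)), t(n, t(n, n)))) = 1 + max(2, 2) = 3
depth(t(t(t(t(t(t(t(q, q), t(r, r)), t(t(r, q), t(r, n))), q), t(n, n)), t(t(n, q), t(r, n))), t(t(t(q, q), t(r, q)), t(n, t(n, n))))) = 1 + max(6, 3) = 7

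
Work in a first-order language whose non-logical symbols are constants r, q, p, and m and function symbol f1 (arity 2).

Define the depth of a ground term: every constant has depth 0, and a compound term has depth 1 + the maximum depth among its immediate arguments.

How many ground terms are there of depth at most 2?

404

Let N_k count ground terms of depth at most k. Each non-constant term of depth ≤ k is some function symbol applied to depth-≤(k−1) arguments, giving N_k = 4 + N_{k-1}^2.
N_0 = 4
N_1 = 4 + 4^2 = 20
N_2 = 4 + 20^2 = 404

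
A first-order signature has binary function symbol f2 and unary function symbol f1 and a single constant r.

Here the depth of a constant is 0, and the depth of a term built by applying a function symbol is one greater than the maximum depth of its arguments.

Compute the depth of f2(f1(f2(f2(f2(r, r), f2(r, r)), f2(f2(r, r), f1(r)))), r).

5

depth(f2(r, r)) = 1 + max(0, 0) = 1
depth(f2(f2(r, r), f2(r, r))) = 1 + max(1, 1) = 2
depth(f1(r)) = 1 + depth(r) = 1 + 0 = 1
depth(f2(f2(r, r), f1(r))) = 1 + max(1, 1) = 2
depth(f2(f2(f2(r, r), f2(r, r)), f2(f2(r, r), f1(r)))) = 1 + max(2, 2) = 3
depth(f1(f2(f2(f2(r, r), f2(r, r)), f2(f2(r, r), f1(r))))) = 1 + depth(f2(f2(f2(r, r), f2(r, r)), f2(f2(r, r), f1(r)))) = 1 + 3 = 4
depth(f2(f1(f2(f2(f2(r, r), f2(r, r)), f2(f2(r, r), f1(r)))), r)) = 1 + max(4, 0) = 5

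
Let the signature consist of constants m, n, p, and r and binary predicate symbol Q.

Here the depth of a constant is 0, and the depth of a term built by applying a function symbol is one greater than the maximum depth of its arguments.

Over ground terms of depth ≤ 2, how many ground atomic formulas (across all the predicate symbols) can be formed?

First count ground terms of depth ≤ 2.
With no function symbols every ground term is a constant, so there are exactly 4 ground terms at every depth bound.
N_0 = 4
N_1 = 4
N_2 = 4
Explicitly: m, n, p, r.
So |H| = 4.
A ground atom is a predicate applied to a tuple of terms from H, so the count is the sum over predicates of |H|^arity:
  Q: 4^2 = 16
Total ground atoms: 16.

16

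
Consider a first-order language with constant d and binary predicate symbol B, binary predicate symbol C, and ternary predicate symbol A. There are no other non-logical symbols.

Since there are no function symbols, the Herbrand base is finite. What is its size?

With no function symbols, the Herbrand universe is just the 1 constant.
Ground atoms per predicate: B: 1^2 = 1, C: 1^2 = 1, A: 1^3 = 1.
Herbrand base size = 1 + 1 + 1 = 3.

3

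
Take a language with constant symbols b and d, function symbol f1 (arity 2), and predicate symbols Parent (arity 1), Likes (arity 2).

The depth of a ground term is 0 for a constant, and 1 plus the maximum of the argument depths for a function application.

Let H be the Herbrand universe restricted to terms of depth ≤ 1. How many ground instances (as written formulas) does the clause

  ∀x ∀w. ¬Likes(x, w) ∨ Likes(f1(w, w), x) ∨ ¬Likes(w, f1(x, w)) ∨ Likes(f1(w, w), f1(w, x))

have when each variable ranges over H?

36

Ground terms of depth ≤ 1:
  Write N_k for the number of ground terms of depth ≤ k. A term of depth ≤ k is either a constant or a function symbol applied to arguments of depth ≤ k−1, so N_k = 2 + N_{k-1}^2.
  N_0 = 2
  N_1 = 2 + 2^2 = 6
  Explicitly: b, d, f1(b, b), f1(b, d), f1(d, b), f1(d, d).
So there are 6 ground terms available for substitution.
The clause has 2 distinct variables (x, w), each appearing in the body. In the free term algebra distinct substitutions yield syntactically distinct ground instances.
Number of ground instances = 6^2 = 36.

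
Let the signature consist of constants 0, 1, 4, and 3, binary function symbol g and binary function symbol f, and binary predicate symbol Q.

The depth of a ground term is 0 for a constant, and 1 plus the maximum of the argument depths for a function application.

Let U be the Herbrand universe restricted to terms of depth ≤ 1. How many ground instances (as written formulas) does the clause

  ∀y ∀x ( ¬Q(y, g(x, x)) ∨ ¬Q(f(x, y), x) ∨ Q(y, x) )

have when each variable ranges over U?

Ground terms of depth ≤ 1:
  Write N_k for the number of ground terms of depth ≤ k. A term of depth ≤ k is either a constant or a function symbol applied to arguments of depth ≤ k−1, so N_k = 4 + N_{k-1}^2 + N_{k-1}^2.
  N_0 = 4
  N_1 = 4 + 4^2 + 4^2 = 36
So there are 36 ground terms available for substitution.
There are 2 variables to instantiate (y, x), each occurring in at least one literal, so different choices give different ground instances.
Number of ground instances = 36^2 = 1296.

1296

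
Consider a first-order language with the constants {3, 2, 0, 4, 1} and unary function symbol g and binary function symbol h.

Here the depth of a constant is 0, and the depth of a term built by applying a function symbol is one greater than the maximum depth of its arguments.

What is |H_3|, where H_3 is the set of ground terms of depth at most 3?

1601495

Count level by level. With function symbols g/1, h/2, the terms of depth ≤ k are the 5 constants together with each function applied to depth-≤(k−1) tuples, so N_k = 5 + N_{k-1} + N_{k-1}^2.
N_0 = 5
N_1 = 5 + 5 + 5^2 = 35
N_2 = 5 + 35 + 35^2 = 1265
N_3 = 5 + 1265 + 1265^2 = 1601495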